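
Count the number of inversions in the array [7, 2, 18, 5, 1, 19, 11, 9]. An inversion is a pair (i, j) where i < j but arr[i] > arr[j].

Finding inversions in [7, 2, 18, 5, 1, 19, 11, 9]:

(0, 1): arr[0]=7 > arr[1]=2
(0, 3): arr[0]=7 > arr[3]=5
(0, 4): arr[0]=7 > arr[4]=1
(1, 4): arr[1]=2 > arr[4]=1
(2, 3): arr[2]=18 > arr[3]=5
(2, 4): arr[2]=18 > arr[4]=1
(2, 6): arr[2]=18 > arr[6]=11
(2, 7): arr[2]=18 > arr[7]=9
(3, 4): arr[3]=5 > arr[4]=1
(5, 6): arr[5]=19 > arr[6]=11
(5, 7): arr[5]=19 > arr[7]=9
(6, 7): arr[6]=11 > arr[7]=9

Total inversions: 12

The array has 12 inversion(s): (0,1), (0,3), (0,4), (1,4), (2,3), (2,4), (2,6), (2,7), (3,4), (5,6), (5,7), (6,7). Each pair (i,j) satisfies i < j and arr[i] > arr[j].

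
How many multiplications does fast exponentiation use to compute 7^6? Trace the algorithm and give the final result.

Computing 7^6 by squaring (build up from 7^1; each line after the first costs one multiplication):

7^1 = 7
7^2 = (7^1)^2 = 7^2 = 49
7^3 = 7 * 7^2 = 7 * 49 = 343
7^6 = (7^3)^2 = 343^2 = 117649

Result: 117649
Multiplications needed: 3 (3 lines after 7^1)

7^6 = 117649. Using exponentiation by squaring, this requires 3 multiplications. The key idea: if the exponent is even, square the half-power; if odd, multiply by the base once.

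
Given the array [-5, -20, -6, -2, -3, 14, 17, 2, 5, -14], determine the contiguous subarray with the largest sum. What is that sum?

Using Kadane's algorithm on [-5, -20, -6, -2, -3, 14, 17, 2, 5, -14]:

Scanning through the array:
Position 1 (value -20): max_ending_here = -20, max_so_far = -5
Position 2 (value -6): max_ending_here = -6, max_so_far = -5
Position 3 (value -2): max_ending_here = -2, max_so_far = -2
Position 4 (value -3): max_ending_here = -3, max_so_far = -2
Position 5 (value 14): max_ending_here = 14, max_so_far = 14
Position 6 (value 17): max_ending_here = 31, max_so_far = 31
Position 7 (value 2): max_ending_here = 33, max_so_far = 33
Position 8 (value 5): max_ending_here = 38, max_so_far = 38
Position 9 (value -14): max_ending_here = 24, max_so_far = 38

Maximum subarray: [14, 17, 2, 5]
Maximum sum: 38

The maximum subarray is [14, 17, 2, 5] with sum 38. This subarray runs from index 5 to index 8.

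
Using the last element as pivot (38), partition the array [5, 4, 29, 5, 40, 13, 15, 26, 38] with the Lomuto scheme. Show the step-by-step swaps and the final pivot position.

Lomuto partition with pivot = 38:

Initial array: [5, 4, 29, 5, 40, 13, 15, 26, 38]

arr[0]=5 <= 38: swap with position 0, array becomes [5, 4, 29, 5, 40, 13, 15, 26, 38]
arr[1]=4 <= 38: swap with position 1, array becomes [5, 4, 29, 5, 40, 13, 15, 26, 38]
arr[2]=29 <= 38: swap with position 2, array becomes [5, 4, 29, 5, 40, 13, 15, 26, 38]
arr[3]=5 <= 38: swap with position 3, array becomes [5, 4, 29, 5, 40, 13, 15, 26, 38]
arr[4]=40 > 38: no swap
arr[5]=13 <= 38: swap with position 4, array becomes [5, 4, 29, 5, 13, 40, 15, 26, 38]
arr[6]=15 <= 38: swap with position 5, array becomes [5, 4, 29, 5, 13, 15, 40, 26, 38]
arr[7]=26 <= 38: swap with position 6, array becomes [5, 4, 29, 5, 13, 15, 26, 40, 38]

Place pivot at position 7: [5, 4, 29, 5, 13, 15, 26, 38, 40]
Pivot position: 7

After partitioning with pivot 38, the array becomes [5, 4, 29, 5, 13, 15, 26, 38, 40]. The pivot is placed at index 7. All elements to the left of the pivot are <= 38, and all elements to the right are > 38.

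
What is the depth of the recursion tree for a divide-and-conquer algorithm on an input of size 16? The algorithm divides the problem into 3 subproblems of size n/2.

For divide and conquer with division factor 2:

Problem sizes at each level:
Level 0: 16
Level 1: 8
Level 2: 4
Level 3: 2
Level 4: 1

The root is level 0 and the size-1 base case is level 4 (the tree spans levels 0 through 4, i.e. 5 levels counting the root), so the depth is the number of divisions: log_2(16) = 4

The recursion tree depth is log_2(16) = 4. At each level, the problem size is divided by 2, so it takes 4 divisions to reduce to a base case of size 1. The algorithm makes 3 recursive calls at each level.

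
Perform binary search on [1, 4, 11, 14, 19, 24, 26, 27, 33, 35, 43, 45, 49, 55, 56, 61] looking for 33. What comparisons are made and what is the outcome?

Binary search for 33 in [1, 4, 11, 14, 19, 24, 26, 27, 33, 35, 43, 45, 49, 55, 56, 61]:

lo=0, hi=15, mid=7, arr[mid]=27 -> 27 < 33, search right half
lo=8, hi=15, mid=11, arr[mid]=45 -> 45 > 33, search left half
lo=8, hi=10, mid=9, arr[mid]=35 -> 35 > 33, search left half
lo=8, hi=8, mid=8, arr[mid]=33 -> Found target at index 8!

Binary search finds 33 at index 8 after 4 comparisons. The search repeatedly halves the search space by comparing with the middle element.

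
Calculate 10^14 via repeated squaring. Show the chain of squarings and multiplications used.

Computing 10^14 by squaring (build up from 10^1; each line after the first costs one multiplication):

10^1 = 10
10^2 = (10^1)^2 = 10^2 = 100
10^3 = 10 * 10^2 = 10 * 100 = 1000
10^6 = (10^3)^2 = 1000^2 = 1000000
10^7 = 10 * 10^6 = 10 * 1000000 = 10000000
10^14 = (10^7)^2 = 10000000^2 = 100000000000000

Result: 100000000000000
Multiplications needed: 5 (5 lines after 10^1)

10^14 = 100000000000000. Using exponentiation by squaring, this requires 5 multiplications. The key idea: if the exponent is even, square the half-power; if odd, multiply by the base once.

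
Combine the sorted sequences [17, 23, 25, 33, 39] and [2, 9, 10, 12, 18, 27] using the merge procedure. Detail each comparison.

Merging process:

Compare 17 vs 2: take 2 from right. Merged: [2]
Compare 17 vs 9: take 9 from right. Merged: [2, 9]
Compare 17 vs 10: take 10 from right. Merged: [2, 9, 10]
Compare 17 vs 12: take 12 from right. Merged: [2, 9, 10, 12]
Compare 17 vs 18: take 17 from left. Merged: [2, 9, 10, 12, 17]
Compare 23 vs 18: take 18 from right. Merged: [2, 9, 10, 12, 17, 18]
Compare 23 vs 27: take 23 from left. Merged: [2, 9, 10, 12, 17, 18, 23]
Compare 25 vs 27: take 25 from left. Merged: [2, 9, 10, 12, 17, 18, 23, 25]
Compare 33 vs 27: take 27 from right. Merged: [2, 9, 10, 12, 17, 18, 23, 25, 27]
Append remaining from left: [33, 39]. Merged: [2, 9, 10, 12, 17, 18, 23, 25, 27, 33, 39]

Final merged array: [2, 9, 10, 12, 17, 18, 23, 25, 27, 33, 39]
Total comparisons: 9

The merged array is [2, 9, 10, 12, 17, 18, 23, 25, 27, 33, 39], requiring 9 comparisons. The merge step runs in O(n) time where n is the total number of elements.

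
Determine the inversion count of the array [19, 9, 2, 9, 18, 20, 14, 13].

Finding inversions in [19, 9, 2, 9, 18, 20, 14, 13]:

(0, 1): arr[0]=19 > arr[1]=9
(0, 2): arr[0]=19 > arr[2]=2
(0, 3): arr[0]=19 > arr[3]=9
(0, 4): arr[0]=19 > arr[4]=18
(0, 6): arr[0]=19 > arr[6]=14
(0, 7): arr[0]=19 > arr[7]=13
(1, 2): arr[1]=9 > arr[2]=2
(4, 6): arr[4]=18 > arr[6]=14
(4, 7): arr[4]=18 > arr[7]=13
(5, 6): arr[5]=20 > arr[6]=14
(5, 7): arr[5]=20 > arr[7]=13
(6, 7): arr[6]=14 > arr[7]=13

Total inversions: 12

The array has 12 inversion(s): (0,1), (0,2), (0,3), (0,4), (0,6), (0,7), (1,2), (4,6), (4,7), (5,6), (5,7), (6,7). Each pair (i,j) satisfies i < j and arr[i] > arr[j].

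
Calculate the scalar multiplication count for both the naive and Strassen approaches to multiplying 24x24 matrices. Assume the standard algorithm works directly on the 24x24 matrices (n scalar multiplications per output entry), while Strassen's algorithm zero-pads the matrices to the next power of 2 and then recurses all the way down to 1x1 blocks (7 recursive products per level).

Matrix multiplication for 24x24 matrices:

Strassen's algorithm requires power-of-2 dimensions. Pad 24x24 to 32x32 (next power of 2).

Standard algorithm: 24^3 = 13824 multiplications
Strassen's algorithm: 7^(log2(32)) = 7^5 = 16807 multiplications
Difference: 13824 - 16807 = -2983 (Strassen uses MORE here due to padding overhead — for small or just-over-power-of-2 n, padding can outweigh the per-level savings)

Standard: 13824 multiplications (24^3). Strassen: 16807 multiplications (7^5, after padding to 32x32). Strassen reduces 8 recursive multiplications to 7 at each level.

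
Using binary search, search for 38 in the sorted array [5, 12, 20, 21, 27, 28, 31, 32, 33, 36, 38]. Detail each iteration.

Binary search for 38 in [5, 12, 20, 21, 27, 28, 31, 32, 33, 36, 38]:

lo=0, hi=10, mid=5, arr[mid]=28 -> 28 < 38, search right half
lo=6, hi=10, mid=8, arr[mid]=33 -> 33 < 38, search right half
lo=9, hi=10, mid=9, arr[mid]=36 -> 36 < 38, search right half
lo=10, hi=10, mid=10, arr[mid]=38 -> Found target at index 10!

Binary search finds 38 at index 10 after 4 comparisons. The search repeatedly halves the search space by comparing with the middle element.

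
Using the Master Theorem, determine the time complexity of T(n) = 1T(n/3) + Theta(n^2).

Master Theorem for T(n) = 1T(n/3) + O(n^2):

a = 1, b = 3, c = 2
log_b(a) = log_3(1) = 0.0000

Case 3: c = 2 > log_3(1) = 0.0000
T(n) = O(n^2) = O(n^2)

For T(n) = 1T(n/3) + O(n^2): log_3(1) = 0.0000. This is Case 3 of the Master Theorem (c > log_b(a), work dominated by root), giving O(n^2).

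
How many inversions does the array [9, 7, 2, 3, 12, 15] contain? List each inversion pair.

Finding inversions in [9, 7, 2, 3, 12, 15]:

(0, 1): arr[0]=9 > arr[1]=7
(0, 2): arr[0]=9 > arr[2]=2
(0, 3): arr[0]=9 > arr[3]=3
(1, 2): arr[1]=7 > arr[2]=2
(1, 3): arr[1]=7 > arr[3]=3

Total inversions: 5

The array has 5 inversion(s): (0,1), (0,2), (0,3), (1,2), (1,3). Each pair (i,j) satisfies i < j and arr[i] > arr[j].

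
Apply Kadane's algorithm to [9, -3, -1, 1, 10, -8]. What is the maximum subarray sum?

Using Kadane's algorithm on [9, -3, -1, 1, 10, -8]:

Scanning through the array:
Position 1 (value -3): max_ending_here = 6, max_so_far = 9
Position 2 (value -1): max_ending_here = 5, max_so_far = 9
Position 3 (value 1): max_ending_here = 6, max_so_far = 9
Position 4 (value 10): max_ending_here = 16, max_so_far = 16
Position 5 (value -8): max_ending_here = 8, max_so_far = 16

Maximum subarray: [9, -3, -1, 1, 10]
Maximum sum: 16

The maximum subarray is [9, -3, -1, 1, 10] with sum 16. This subarray runs from index 0 to index 4.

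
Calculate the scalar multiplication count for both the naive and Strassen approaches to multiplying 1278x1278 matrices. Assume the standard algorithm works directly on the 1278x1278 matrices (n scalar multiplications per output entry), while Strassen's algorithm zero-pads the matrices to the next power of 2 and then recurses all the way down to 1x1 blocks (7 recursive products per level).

Matrix multiplication for 1278x1278 matrices:

Strassen's algorithm requires power-of-2 dimensions. Pad 1278x1278 to 2048x2048 (next power of 2).

Standard algorithm: 1278^3 = 2087336952 multiplications
Strassen's algorithm: 7^(log2(2048)) = 7^11 = 1977326743 multiplications
Savings: 2087336952 - 1977326743 = 110010209 multiplications

Standard: 2087336952 multiplications (1278^3). Strassen: 1977326743 multiplications (7^11, after padding to 2048x2048). Strassen reduces 8 recursive multiplications to 7 at each level.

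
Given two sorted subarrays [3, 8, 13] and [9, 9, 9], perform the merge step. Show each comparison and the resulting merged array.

Merging process:

Compare 3 vs 9: take 3 from left. Merged: [3]
Compare 8 vs 9: take 8 from left. Merged: [3, 8]
Compare 13 vs 9: take 9 from right. Merged: [3, 8, 9]
Compare 13 vs 9: take 9 from right. Merged: [3, 8, 9, 9]
Compare 13 vs 9: take 9 from right. Merged: [3, 8, 9, 9, 9]
Append remaining from left: [13]. Merged: [3, 8, 9, 9, 9, 13]

Final merged array: [3, 8, 9, 9, 9, 13]
Total comparisons: 5

The merged array is [3, 8, 9, 9, 9, 13], requiring 5 comparisons. The merge step runs in O(n) time where n is the total number of elements.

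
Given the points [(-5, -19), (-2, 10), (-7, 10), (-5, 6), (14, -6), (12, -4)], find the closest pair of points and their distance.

Computing all pairwise distances among 6 points:

d((-5, -19), (-2, 10)) = 29.1548
d((-5, -19), (-7, 10)) = 29.0689
d((-5, -19), (-5, 6)) = 25.0
d((-5, -19), (14, -6)) = 23.0217
d((-5, -19), (12, -4)) = 22.6716
d((-2, 10), (-7, 10)) = 5.0
d((-2, 10), (-5, 6)) = 5.0
d((-2, 10), (14, -6)) = 22.6274
d((-2, 10), (12, -4)) = 19.799
d((-7, 10), (-5, 6)) = 4.4721
d((-7, 10), (14, -6)) = 26.4008
d((-7, 10), (12, -4)) = 23.6008
d((-5, 6), (14, -6)) = 22.4722
d((-5, 6), (12, -4)) = 19.7231
d((14, -6), (12, -4)) = 2.8284 <-- minimum

Closest pair: (14, -6) and (12, -4) with distance 2.8284

The closest pair is (14, -6) and (12, -4) with Euclidean distance 2.8284. For 6 points, brute-force pairwise comparison is shown above. For large n, the divide-and-conquer algorithm (sort by x, recurse on halves, check the dividing strip) achieves O(n log n).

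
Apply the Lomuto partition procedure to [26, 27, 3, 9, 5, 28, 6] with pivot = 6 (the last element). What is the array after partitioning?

Lomuto partition with pivot = 6:

Initial array: [26, 27, 3, 9, 5, 28, 6]

arr[0]=26 > 6: no swap
arr[1]=27 > 6: no swap
arr[2]=3 <= 6: swap with position 0, array becomes [3, 27, 26, 9, 5, 28, 6]
arr[3]=9 > 6: no swap
arr[4]=5 <= 6: swap with position 1, array becomes [3, 5, 26, 9, 27, 28, 6]
arr[5]=28 > 6: no swap

Place pivot at position 2: [3, 5, 6, 9, 27, 28, 26]
Pivot position: 2

After partitioning with pivot 6, the array becomes [3, 5, 6, 9, 27, 28, 26]. The pivot is placed at index 2. All elements to the left of the pivot are <= 6, and all elements to the right are > 6.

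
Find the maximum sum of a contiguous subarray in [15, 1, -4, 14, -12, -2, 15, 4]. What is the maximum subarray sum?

Using Kadane's algorithm on [15, 1, -4, 14, -12, -2, 15, 4]:

Scanning through the array:
Position 1 (value 1): max_ending_here = 16, max_so_far = 16
Position 2 (value -4): max_ending_here = 12, max_so_far = 16
Position 3 (value 14): max_ending_here = 26, max_so_far = 26
Position 4 (value -12): max_ending_here = 14, max_so_far = 26
Position 5 (value -2): max_ending_here = 12, max_so_far = 26
Position 6 (value 15): max_ending_here = 27, max_so_far = 27
Position 7 (value 4): max_ending_here = 31, max_so_far = 31

Maximum subarray: [15, 1, -4, 14, -12, -2, 15, 4]
Maximum sum: 31

The maximum subarray is [15, 1, -4, 14, -12, -2, 15, 4] with sum 31. This subarray runs from index 0 to index 7.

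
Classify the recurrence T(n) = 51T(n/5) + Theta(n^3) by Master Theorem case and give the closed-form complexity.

Master Theorem for T(n) = 51T(n/5) + O(n^3):

a = 51, b = 5, c = 3
log_b(a) = log_5(51) = 2.4430

Case 3: c = 3 > log_5(51) = 2.4430
T(n) = O(n^3) = O(n^3)

For T(n) = 51T(n/5) + O(n^3): log_5(51) = 2.4430. This is Case 3 of the Master Theorem (c > log_b(a), work dominated by root), giving O(n^3).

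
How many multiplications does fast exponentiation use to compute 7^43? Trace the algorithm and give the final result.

Computing 7^43 by squaring (build up from 7^1; each line after the first costs one multiplication):

7^1 = 7
7^2 = (7^1)^2 = 7^2 = 49
7^4 = (7^2)^2 = 49^2 = 2401
7^5 = 7 * 7^4 = 7 * 2401 = 16807
7^10 = (7^5)^2 = 16807^2 = 282475249
7^20 = (7^10)^2 = 282475249^2 = 79792266297612001
7^21 = 7 * 7^20 = 7 * 79792266297612001 = 558545864083284007
7^42 = (7^21)^2 = 558545864083284007^2 = 311973482284542371301330321821976049
7^43 = 7 * 7^42 = 7 * 311973482284542371301330321821976049 = 2183814375991796599109312252753832343

Result: 2183814375991796599109312252753832343
Multiplications needed: 8 (8 lines after 7^1)

7^43 = 2183814375991796599109312252753832343. Using exponentiation by squaring, this requires 8 multiplications. The key idea: if the exponent is even, square the half-power; if odd, multiply by the base once.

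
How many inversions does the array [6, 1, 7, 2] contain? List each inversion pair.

Finding inversions in [6, 1, 7, 2]:

(0, 1): arr[0]=6 > arr[1]=1
(0, 3): arr[0]=6 > arr[3]=2
(2, 3): arr[2]=7 > arr[3]=2

Total inversions: 3

The array has 3 inversion(s): (0,1), (0,3), (2,3). Each pair (i,j) satisfies i < j and arr[i] > arr[j].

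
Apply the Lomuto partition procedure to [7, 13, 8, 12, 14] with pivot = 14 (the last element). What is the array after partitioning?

Lomuto partition with pivot = 14:

Initial array: [7, 13, 8, 12, 14]

arr[0]=7 <= 14: swap with position 0, array becomes [7, 13, 8, 12, 14]
arr[1]=13 <= 14: swap with position 1, array becomes [7, 13, 8, 12, 14]
arr[2]=8 <= 14: swap with position 2, array becomes [7, 13, 8, 12, 14]
arr[3]=12 <= 14: swap with position 3, array becomes [7, 13, 8, 12, 14]

Place pivot at position 4: [7, 13, 8, 12, 14]
Pivot position: 4

After partitioning with pivot 14, the array becomes [7, 13, 8, 12, 14]. The pivot is placed at index 4. All elements to the left of the pivot are <= 14, and all elements to the right are > 14.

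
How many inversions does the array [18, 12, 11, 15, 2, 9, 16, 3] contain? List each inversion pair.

Finding inversions in [18, 12, 11, 15, 2, 9, 16, 3]:

(0, 1): arr[0]=18 > arr[1]=12
(0, 2): arr[0]=18 > arr[2]=11
(0, 3): arr[0]=18 > arr[3]=15
(0, 4): arr[0]=18 > arr[4]=2
(0, 5): arr[0]=18 > arr[5]=9
(0, 6): arr[0]=18 > arr[6]=16
(0, 7): arr[0]=18 > arr[7]=3
(1, 2): arr[1]=12 > arr[2]=11
(1, 4): arr[1]=12 > arr[4]=2
(1, 5): arr[1]=12 > arr[5]=9
(1, 7): arr[1]=12 > arr[7]=3
(2, 4): arr[2]=11 > arr[4]=2
(2, 5): arr[2]=11 > arr[5]=9
(2, 7): arr[2]=11 > arr[7]=3
(3, 4): arr[3]=15 > arr[4]=2
(3, 5): arr[3]=15 > arr[5]=9
(3, 7): arr[3]=15 > arr[7]=3
(5, 7): arr[5]=9 > arr[7]=3
(6, 7): arr[6]=16 > arr[7]=3

Total inversions: 19

The array has 19 inversion(s): (0,1), (0,2), (0,3), (0,4), (0,5), (0,6), (0,7), (1,2), (1,4), (1,5), (1,7), (2,4), (2,5), (2,7), (3,4), (3,5), (3,7), (5,7), (6,7). Each pair (i,j) satisfies i < j and arr[i] > arr[j].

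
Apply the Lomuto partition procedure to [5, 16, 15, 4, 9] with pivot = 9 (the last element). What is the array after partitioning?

Lomuto partition with pivot = 9:

Initial array: [5, 16, 15, 4, 9]

arr[0]=5 <= 9: swap with position 0, array becomes [5, 16, 15, 4, 9]
arr[1]=16 > 9: no swap
arr[2]=15 > 9: no swap
arr[3]=4 <= 9: swap with position 1, array becomes [5, 4, 15, 16, 9]

Place pivot at position 2: [5, 4, 9, 16, 15]
Pivot position: 2

After partitioning with pivot 9, the array becomes [5, 4, 9, 16, 15]. The pivot is placed at index 2. All elements to the left of the pivot are <= 9, and all elements to the right are > 9.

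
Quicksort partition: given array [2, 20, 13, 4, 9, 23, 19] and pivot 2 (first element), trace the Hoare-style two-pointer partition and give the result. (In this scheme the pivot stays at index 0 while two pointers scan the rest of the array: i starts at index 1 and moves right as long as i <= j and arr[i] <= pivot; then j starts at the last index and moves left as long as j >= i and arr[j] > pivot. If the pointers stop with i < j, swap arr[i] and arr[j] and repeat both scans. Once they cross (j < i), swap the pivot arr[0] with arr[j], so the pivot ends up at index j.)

Hoare-style two-pointer partition with pivot = 2:

Initial array: [2, 20, 13, 4, 9, 23, 19]

Pointers start at i = 1, j = 6.
i ends at 1, j ends at 0: the pointers have crossed (j < i), so scanning stops.

j = 0, so swapping arr[0] with arr[j] leaves the pivot at position 0: [2, 20, 13, 4, 9, 23, 19]
Pivot position: 0

After partitioning with pivot 2, the array becomes [2, 20, 13, 4, 9, 23, 19]. The pivot is placed at index 0. All elements to the left of the pivot are <= 2, and all elements to the right are > 2.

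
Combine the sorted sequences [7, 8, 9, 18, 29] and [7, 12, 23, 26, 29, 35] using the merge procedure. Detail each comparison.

Merging process:

Compare 7 vs 7: take 7 from left. Merged: [7]
Compare 8 vs 7: take 7 from right. Merged: [7, 7]
Compare 8 vs 12: take 8 from left. Merged: [7, 7, 8]
Compare 9 vs 12: take 9 from left. Merged: [7, 7, 8, 9]
Compare 18 vs 12: take 12 from right. Merged: [7, 7, 8, 9, 12]
Compare 18 vs 23: take 18 from left. Merged: [7, 7, 8, 9, 12, 18]
Compare 29 vs 23: take 23 from right. Merged: [7, 7, 8, 9, 12, 18, 23]
Compare 29 vs 26: take 26 from right. Merged: [7, 7, 8, 9, 12, 18, 23, 26]
Compare 29 vs 29: take 29 from left. Merged: [7, 7, 8, 9, 12, 18, 23, 26, 29]
Append remaining from right: [29, 35]. Merged: [7, 7, 8, 9, 12, 18, 23, 26, 29, 29, 35]

Final merged array: [7, 7, 8, 9, 12, 18, 23, 26, 29, 29, 35]
Total comparisons: 9

The merged array is [7, 7, 8, 9, 12, 18, 23, 26, 29, 29, 35], requiring 9 comparisons. The merge step runs in O(n) time where n is the total number of elements.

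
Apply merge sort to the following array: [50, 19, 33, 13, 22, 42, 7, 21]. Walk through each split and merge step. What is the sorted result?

Merge sort trace:

Split: [50, 19, 33, 13, 22, 42, 7, 21] -> [50, 19, 33, 13] and [22, 42, 7, 21]
  Split: [50, 19, 33, 13] -> [50, 19] and [33, 13]
    Split: [50, 19] -> [50] and [19]
    Merge: [50] + [19] -> [19, 50]
    Split: [33, 13] -> [33] and [13]
    Merge: [33] + [13] -> [13, 33]
  Merge: [19, 50] + [13, 33] -> [13, 19, 33, 50]
  Split: [22, 42, 7, 21] -> [22, 42] and [7, 21]
    Split: [22, 42] -> [22] and [42]
    Merge: [22] + [42] -> [22, 42]
    Split: [7, 21] -> [7] and [21]
    Merge: [7] + [21] -> [7, 21]
  Merge: [22, 42] + [7, 21] -> [7, 21, 22, 42]
Merge: [13, 19, 33, 50] + [7, 21, 22, 42] -> [7, 13, 19, 21, 22, 33, 42, 50]

Final sorted array: [7, 13, 19, 21, 22, 33, 42, 50]

The merge sort proceeds by recursively splitting the array and merging sorted halves.
After all merges, the sorted array is [7, 13, 19, 21, 22, 33, 42, 50].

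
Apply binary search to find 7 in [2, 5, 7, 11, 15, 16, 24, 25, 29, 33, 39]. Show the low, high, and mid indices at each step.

Binary search for 7 in [2, 5, 7, 11, 15, 16, 24, 25, 29, 33, 39]:

lo=0, hi=10, mid=5, arr[mid]=16 -> 16 > 7, search left half
lo=0, hi=4, mid=2, arr[mid]=7 -> Found target at index 2!

Binary search finds 7 at index 2 after 2 comparisons. The search repeatedly halves the search space by comparing with the middle element.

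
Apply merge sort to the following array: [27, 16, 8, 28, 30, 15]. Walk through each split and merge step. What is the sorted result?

Merge sort trace:

Split: [27, 16, 8, 28, 30, 15] -> [27, 16, 8] and [28, 30, 15]
  Split: [27, 16, 8] -> [27] and [16, 8]
    Split: [16, 8] -> [16] and [8]
    Merge: [16] + [8] -> [8, 16]
  Merge: [27] + [8, 16] -> [8, 16, 27]
  Split: [28, 30, 15] -> [28] and [30, 15]
    Split: [30, 15] -> [30] and [15]
    Merge: [30] + [15] -> [15, 30]
  Merge: [28] + [15, 30] -> [15, 28, 30]
Merge: [8, 16, 27] + [15, 28, 30] -> [8, 15, 16, 27, 28, 30]

Final sorted array: [8, 15, 16, 27, 28, 30]

The merge sort proceeds by recursively splitting the array and merging sorted halves.
After all merges, the sorted array is [8, 15, 16, 27, 28, 30].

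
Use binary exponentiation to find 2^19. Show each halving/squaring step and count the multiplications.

Computing 2^19 by squaring (build up from 2^1; each line after the first costs one multiplication):

2^1 = 2
2^2 = (2^1)^2 = 2^2 = 4
2^4 = (2^2)^2 = 4^2 = 16
2^8 = (2^4)^2 = 16^2 = 256
2^9 = 2 * 2^8 = 2 * 256 = 512
2^18 = (2^9)^2 = 512^2 = 262144
2^19 = 2 * 2^18 = 2 * 262144 = 524288

Result: 524288
Multiplications needed: 6 (6 lines after 2^1)

2^19 = 524288. Using exponentiation by squaring, this requires 6 multiplications. The key idea: if the exponent is even, square the half-power; if odd, multiply by the base once.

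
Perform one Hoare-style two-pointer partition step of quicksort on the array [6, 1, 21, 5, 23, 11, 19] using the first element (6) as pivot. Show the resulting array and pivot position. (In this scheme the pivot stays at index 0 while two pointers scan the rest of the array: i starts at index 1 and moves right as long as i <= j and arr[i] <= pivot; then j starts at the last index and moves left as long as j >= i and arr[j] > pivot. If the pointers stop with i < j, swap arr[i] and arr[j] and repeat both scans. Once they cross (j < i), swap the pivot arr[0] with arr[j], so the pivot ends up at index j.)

Hoare-style two-pointer partition with pivot = 6:

Initial array: [6, 1, 21, 5, 23, 11, 19]

Pointers start at i = 1, j = 6.
i stops at index 2 (arr[2]=21 > 6), j stops at index 3 (arr[3]=5 <= 6): swap arr[2] and arr[3], array becomes [6, 1, 5, 21, 23, 11, 19]
i ends at 3, j ends at 2: the pointers have crossed (j < i), so scanning stops.

Swap pivot arr[0] with arr[2] to place pivot at position 2: [5, 1, 6, 21, 23, 11, 19]
Pivot position: 2

After partitioning with pivot 6, the array becomes [5, 1, 6, 21, 23, 11, 19]. The pivot is placed at index 2. All elements to the left of the pivot are <= 6, and all elements to the right are > 6.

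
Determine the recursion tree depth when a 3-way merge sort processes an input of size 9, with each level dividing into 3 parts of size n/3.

For divide and conquer with division factor 3:

Problem sizes at each level:
Level 0: 9
Level 1: 3
Level 2: 1

The root is level 0 and the size-1 base case is level 2 (the tree spans levels 0 through 2, i.e. 3 levels counting the root), so the depth is the number of divisions: log_3(9) = 2

The recursion tree depth is log_3(9) = 2. At each level, the problem size is divided by 3, so it takes 2 divisions to reduce to a base case of size 1. The algorithm makes 3 recursive calls at each level.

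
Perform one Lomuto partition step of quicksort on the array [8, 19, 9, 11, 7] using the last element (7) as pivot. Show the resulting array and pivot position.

Lomuto partition with pivot = 7:

Initial array: [8, 19, 9, 11, 7]

arr[0]=8 > 7: no swap
arr[1]=19 > 7: no swap
arr[2]=9 > 7: no swap
arr[3]=11 > 7: no swap

Place pivot at position 0: [7, 19, 9, 11, 8]
Pivot position: 0

After partitioning with pivot 7, the array becomes [7, 19, 9, 11, 8]. The pivot is placed at index 0. All elements to the left of the pivot are <= 7, and all elements to the right are > 7.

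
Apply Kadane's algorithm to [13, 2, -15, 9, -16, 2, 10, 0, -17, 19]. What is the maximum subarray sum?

Using Kadane's algorithm on [13, 2, -15, 9, -16, 2, 10, 0, -17, 19]:

Scanning through the array:
Position 1 (value 2): max_ending_here = 15, max_so_far = 15
Position 2 (value -15): max_ending_here = 0, max_so_far = 15
Position 3 (value 9): max_ending_here = 9, max_so_far = 15
Position 4 (value -16): max_ending_here = -7, max_so_far = 15
Position 5 (value 2): max_ending_here = 2, max_so_far = 15
Position 6 (value 10): max_ending_here = 12, max_so_far = 15
Position 7 (value 0): max_ending_here = 12, max_so_far = 15
Position 8 (value -17): max_ending_here = -5, max_so_far = 15
Position 9 (value 19): max_ending_here = 19, max_so_far = 19

Maximum subarray: [19]
Maximum sum: 19

The maximum subarray is [19] with sum 19. This subarray runs from index 9 to index 9.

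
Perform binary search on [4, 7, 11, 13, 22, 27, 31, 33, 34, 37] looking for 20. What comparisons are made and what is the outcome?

Binary search for 20 in [4, 7, 11, 13, 22, 27, 31, 33, 34, 37]:

lo=0, hi=9, mid=4, arr[mid]=22 -> 22 > 20, search left half
lo=0, hi=3, mid=1, arr[mid]=7 -> 7 < 20, search right half
lo=2, hi=3, mid=2, arr[mid]=11 -> 11 < 20, search right half
lo=3, hi=3, mid=3, arr[mid]=13 -> 13 < 20, search right half
lo=4 > hi=3, target 20 not found

Binary search determines that 20 is not in the array after 4 comparisons. The search space was exhausted without finding the target.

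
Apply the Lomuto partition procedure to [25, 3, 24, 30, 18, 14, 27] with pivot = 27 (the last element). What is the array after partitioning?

Lomuto partition with pivot = 27:

Initial array: [25, 3, 24, 30, 18, 14, 27]

arr[0]=25 <= 27: swap with position 0, array becomes [25, 3, 24, 30, 18, 14, 27]
arr[1]=3 <= 27: swap with position 1, array becomes [25, 3, 24, 30, 18, 14, 27]
arr[2]=24 <= 27: swap with position 2, array becomes [25, 3, 24, 30, 18, 14, 27]
arr[3]=30 > 27: no swap
arr[4]=18 <= 27: swap with position 3, array becomes [25, 3, 24, 18, 30, 14, 27]
arr[5]=14 <= 27: swap with position 4, array becomes [25, 3, 24, 18, 14, 30, 27]

Place pivot at position 5: [25, 3, 24, 18, 14, 27, 30]
Pivot position: 5

After partitioning with pivot 27, the array becomes [25, 3, 24, 18, 14, 27, 30]. The pivot is placed at index 5. All elements to the left of the pivot are <= 27, and all elements to the right are > 27.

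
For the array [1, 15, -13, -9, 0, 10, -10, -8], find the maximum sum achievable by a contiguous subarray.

Using Kadane's algorithm on [1, 15, -13, -9, 0, 10, -10, -8]:

Scanning through the array:
Position 1 (value 15): max_ending_here = 16, max_so_far = 16
Position 2 (value -13): max_ending_here = 3, max_so_far = 16
Position 3 (value -9): max_ending_here = -6, max_so_far = 16
Position 4 (value 0): max_ending_here = 0, max_so_far = 16
Position 5 (value 10): max_ending_here = 10, max_so_far = 16
Position 6 (value -10): max_ending_here = 0, max_so_far = 16
Position 7 (value -8): max_ending_here = -8, max_so_far = 16

Maximum subarray: [1, 15]
Maximum sum: 16

The maximum subarray is [1, 15] with sum 16. This subarray runs from index 0 to index 1.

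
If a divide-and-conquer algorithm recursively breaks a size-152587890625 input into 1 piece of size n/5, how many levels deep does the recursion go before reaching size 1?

For divide and conquer with division factor 5:

Problem sizes at each level:
Level 0: 152587890625
Level 1: 30517578125
Level 2: 6103515625
Level 3: 1220703125
Level 4: 244140625
Level 5: 48828125
Level 6: 9765625
Level 7: 1953125
Level 8: 390625
Level 9: 78125
Level 10: 15625
Level 11: 3125
Level 12: 625
Level 13: 125
Level 14: 25
Level 15: 5
Level 16: 1

The root is level 0 and the size-1 base case is level 16 (the tree spans levels 0 through 16, i.e. 17 levels counting the root), so the depth is the number of divisions: log_5(152587890625) = 16

The recursion tree depth is log_5(152587890625) = 16. At each level, the problem size is divided by 5, so it takes 16 divisions to reduce to a base case of size 1. The algorithm makes 1 recursive call at each level.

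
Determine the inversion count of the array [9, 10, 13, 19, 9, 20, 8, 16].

Finding inversions in [9, 10, 13, 19, 9, 20, 8, 16]:

(0, 6): arr[0]=9 > arr[6]=8
(1, 4): arr[1]=10 > arr[4]=9
(1, 6): arr[1]=10 > arr[6]=8
(2, 4): arr[2]=13 > arr[4]=9
(2, 6): arr[2]=13 > arr[6]=8
(3, 4): arr[3]=19 > arr[4]=9
(3, 6): arr[3]=19 > arr[6]=8
(3, 7): arr[3]=19 > arr[7]=16
(4, 6): arr[4]=9 > arr[6]=8
(5, 6): arr[5]=20 > arr[6]=8
(5, 7): arr[5]=20 > arr[7]=16

Total inversions: 11

The array has 11 inversion(s): (0,6), (1,4), (1,6), (2,4), (2,6), (3,4), (3,6), (3,7), (4,6), (5,6), (5,7). Each pair (i,j) satisfies i < j and arr[i] > arr[j].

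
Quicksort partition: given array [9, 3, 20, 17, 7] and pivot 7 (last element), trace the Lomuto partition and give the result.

Lomuto partition with pivot = 7:

Initial array: [9, 3, 20, 17, 7]

arr[0]=9 > 7: no swap
arr[1]=3 <= 7: swap with position 0, array becomes [3, 9, 20, 17, 7]
arr[2]=20 > 7: no swap
arr[3]=17 > 7: no swap

Place pivot at position 1: [3, 7, 20, 17, 9]
Pivot position: 1

After partitioning with pivot 7, the array becomes [3, 7, 20, 17, 9]. The pivot is placed at index 1. All elements to the left of the pivot are <= 7, and all elements to the right are > 7.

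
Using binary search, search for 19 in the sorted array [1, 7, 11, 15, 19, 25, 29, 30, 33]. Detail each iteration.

Binary search for 19 in [1, 7, 11, 15, 19, 25, 29, 30, 33]:

lo=0, hi=8, mid=4, arr[mid]=19 -> Found target at index 4!

Binary search finds 19 at index 4 after 1 comparisons. The search repeatedly halves the search space by comparing with the middle element.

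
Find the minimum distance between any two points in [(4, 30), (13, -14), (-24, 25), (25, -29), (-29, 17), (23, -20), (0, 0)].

Computing all pairwise distances among 7 points:

d((4, 30), (13, -14)) = 44.911
d((4, 30), (-24, 25)) = 28.4429
d((4, 30), (25, -29)) = 62.6259
d((4, 30), (-29, 17)) = 35.4683
d((4, 30), (23, -20)) = 53.4883
d((4, 30), (0, 0)) = 30.2655
d((13, -14), (-24, 25)) = 53.7587
d((13, -14), (25, -29)) = 19.2094
d((13, -14), (-29, 17)) = 52.2015
d((13, -14), (23, -20)) = 11.6619
d((13, -14), (0, 0)) = 19.105
d((-24, 25), (25, -29)) = 72.9178
d((-24, 25), (-29, 17)) = 9.434
d((-24, 25), (23, -20)) = 65.0692
d((-24, 25), (0, 0)) = 34.6554
d((25, -29), (-29, 17)) = 70.9366
d((25, -29), (23, -20)) = 9.2195 <-- minimum
d((25, -29), (0, 0)) = 38.2884
d((-29, 17), (23, -20)) = 63.8201
d((-29, 17), (0, 0)) = 33.6155
d((23, -20), (0, 0)) = 30.4795

Closest pair: (25, -29) and (23, -20) with distance 9.2195

The closest pair is (25, -29) and (23, -20) with Euclidean distance 9.2195. For 7 points, brute-force pairwise comparison is shown above. For large n, the divide-and-conquer algorithm (sort by x, recurse on halves, check the dividing strip) achieves O(n log n).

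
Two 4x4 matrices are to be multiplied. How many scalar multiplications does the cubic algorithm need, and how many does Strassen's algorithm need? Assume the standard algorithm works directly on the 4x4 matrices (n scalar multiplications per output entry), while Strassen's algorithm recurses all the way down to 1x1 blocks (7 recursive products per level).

Matrix multiplication for 4x4 matrices:

Standard algorithm: 4^3 = 64 multiplications
Strassen's algorithm: 7^(log2(4)) = 7^2 = 49 multiplications
Savings: 64 - 49 = 15 multiplications

Standard: 64 multiplications (4^3). Strassen: 49 multiplications (7^2). Strassen reduces 8 recursive multiplications to 7 at each level.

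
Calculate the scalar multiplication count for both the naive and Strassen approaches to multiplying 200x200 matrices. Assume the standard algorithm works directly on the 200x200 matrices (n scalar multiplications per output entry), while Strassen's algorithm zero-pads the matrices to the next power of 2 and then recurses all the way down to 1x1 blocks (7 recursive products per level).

Matrix multiplication for 200x200 matrices:

Strassen's algorithm requires power-of-2 dimensions. Pad 200x200 to 256x256 (next power of 2).

Standard algorithm: 200^3 = 8000000 multiplications
Strassen's algorithm: 7^(log2(256)) = 7^8 = 5764801 multiplications
Savings: 8000000 - 5764801 = 2235199 multiplications

Standard: 8000000 multiplications (200^3). Strassen: 5764801 multiplications (7^8, after padding to 256x256). Strassen reduces 8 recursive multiplications to 7 at each level.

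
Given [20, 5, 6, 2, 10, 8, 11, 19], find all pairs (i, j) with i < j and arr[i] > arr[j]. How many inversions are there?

Finding inversions in [20, 5, 6, 2, 10, 8, 11, 19]:

(0, 1): arr[0]=20 > arr[1]=5
(0, 2): arr[0]=20 > arr[2]=6
(0, 3): arr[0]=20 > arr[3]=2
(0, 4): arr[0]=20 > arr[4]=10
(0, 5): arr[0]=20 > arr[5]=8
(0, 6): arr[0]=20 > arr[6]=11
(0, 7): arr[0]=20 > arr[7]=19
(1, 3): arr[1]=5 > arr[3]=2
(2, 3): arr[2]=6 > arr[3]=2
(4, 5): arr[4]=10 > arr[5]=8

Total inversions: 10

The array has 10 inversion(s): (0,1), (0,2), (0,3), (0,4), (0,5), (0,6), (0,7), (1,3), (2,3), (4,5). Each pair (i,j) satisfies i < j and arr[i] > arr[j].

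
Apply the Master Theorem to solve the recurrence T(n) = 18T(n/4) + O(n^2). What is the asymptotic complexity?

Master Theorem for T(n) = 18T(n/4) + O(n^2):

a = 18, b = 4, c = 2
log_b(a) = log_4(18) = 2.0850

Case 1: c = 2 < log_4(18) = 2.0850
T(n) = O(n^(log_4 18))

For T(n) = 18T(n/4) + O(n^2): log_4(18) = 2.0850. This is Case 1 of the Master Theorem (c < log_b(a), work dominated by leaves), giving O(n^(log_4 18)).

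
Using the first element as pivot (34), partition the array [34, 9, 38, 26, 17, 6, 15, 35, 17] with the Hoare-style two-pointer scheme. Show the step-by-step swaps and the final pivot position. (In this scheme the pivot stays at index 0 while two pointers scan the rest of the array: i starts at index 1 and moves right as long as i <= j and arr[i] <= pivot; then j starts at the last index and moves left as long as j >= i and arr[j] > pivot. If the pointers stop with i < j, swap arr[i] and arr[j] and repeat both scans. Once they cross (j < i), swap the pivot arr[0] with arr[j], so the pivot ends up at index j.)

Hoare-style two-pointer partition with pivot = 34:

Initial array: [34, 9, 38, 26, 17, 6, 15, 35, 17]

Pointers start at i = 1, j = 8.
i stops at index 2 (arr[2]=38 > 34), j stops at index 8 (arr[8]=17 <= 34): swap arr[2] and arr[8], array becomes [34, 9, 17, 26, 17, 6, 15, 35, 38]
i ends at 7, j ends at 6: the pointers have crossed (j < i), so scanning stops.

Swap pivot arr[0] with arr[6] to place pivot at position 6: [15, 9, 17, 26, 17, 6, 34, 35, 38]
Pivot position: 6

After partitioning with pivot 34, the array becomes [15, 9, 17, 26, 17, 6, 34, 35, 38]. The pivot is placed at index 6. All elements to the left of the pivot are <= 34, and all elements to the right are > 34.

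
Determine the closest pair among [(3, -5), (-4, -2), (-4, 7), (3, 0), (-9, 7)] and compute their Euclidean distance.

Computing all pairwise distances among 5 points:

d((3, -5), (-4, -2)) = 7.6158
d((3, -5), (-4, 7)) = 13.8924
d((3, -5), (3, 0)) = 5.0 <-- minimum
d((3, -5), (-9, 7)) = 16.9706
d((-4, -2), (-4, 7)) = 9.0
d((-4, -2), (3, 0)) = 7.2801
d((-4, -2), (-9, 7)) = 10.2956
d((-4, 7), (3, 0)) = 9.8995
d((-4, 7), (-9, 7)) = 5.0 <-- minimum
d((3, 0), (-9, 7)) = 13.8924

Minimum distance: 5.0 (tie among 2 pairs: (3, -5) and (3, 0); (-4, 7) and (-9, 7))

The minimum Euclidean distance is 5.0. There is a tie: 2 pairs achieve this minimum — (3, -5) and (3, 0); (-4, 7) and (-9, 7). Any of these is a valid closest pair. For 5 points, brute-force pairwise comparison is shown above. For large n, the divide-and-conquer algorithm (sort by x, recurse on halves, check the dividing strip) achieves O(n log n).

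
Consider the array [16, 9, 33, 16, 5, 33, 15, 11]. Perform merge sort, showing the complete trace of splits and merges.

Merge sort trace:

Split: [16, 9, 33, 16, 5, 33, 15, 11] -> [16, 9, 33, 16] and [5, 33, 15, 11]
  Split: [16, 9, 33, 16] -> [16, 9] and [33, 16]
    Split: [16, 9] -> [16] and [9]
    Merge: [16] + [9] -> [9, 16]
    Split: [33, 16] -> [33] and [16]
    Merge: [33] + [16] -> [16, 33]
  Merge: [9, 16] + [16, 33] -> [9, 16, 16, 33]
  Split: [5, 33, 15, 11] -> [5, 33] and [15, 11]
    Split: [5, 33] -> [5] and [33]
    Merge: [5] + [33] -> [5, 33]
    Split: [15, 11] -> [15] and [11]
    Merge: [15] + [11] -> [11, 15]
  Merge: [5, 33] + [11, 15] -> [5, 11, 15, 33]
Merge: [9, 16, 16, 33] + [5, 11, 15, 33] -> [5, 9, 11, 15, 16, 16, 33, 33]

Final sorted array: [5, 9, 11, 15, 16, 16, 33, 33]

The merge sort proceeds by recursively splitting the array and merging sorted halves.
After all merges, the sorted array is [5, 9, 11, 15, 16, 16, 33, 33].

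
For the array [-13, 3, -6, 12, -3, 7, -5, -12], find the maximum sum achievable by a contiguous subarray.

Using Kadane's algorithm on [-13, 3, -6, 12, -3, 7, -5, -12]:

Scanning through the array:
Position 1 (value 3): max_ending_here = 3, max_so_far = 3
Position 2 (value -6): max_ending_here = -3, max_so_far = 3
Position 3 (value 12): max_ending_here = 12, max_so_far = 12
Position 4 (value -3): max_ending_here = 9, max_so_far = 12
Position 5 (value 7): max_ending_here = 16, max_so_far = 16
Position 6 (value -5): max_ending_here = 11, max_so_far = 16
Position 7 (value -12): max_ending_here = -1, max_so_far = 16

Maximum subarray: [12, -3, 7]
Maximum sum: 16

The maximum subarray is [12, -3, 7] with sum 16. This subarray runs from index 3 to index 5.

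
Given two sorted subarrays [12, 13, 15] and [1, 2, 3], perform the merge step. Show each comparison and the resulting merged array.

Merging process:

Compare 12 vs 1: take 1 from right. Merged: [1]
Compare 12 vs 2: take 2 from right. Merged: [1, 2]
Compare 12 vs 3: take 3 from right. Merged: [1, 2, 3]
Append remaining from left: [12, 13, 15]. Merged: [1, 2, 3, 12, 13, 15]

Final merged array: [1, 2, 3, 12, 13, 15]
Total comparisons: 3

The merged array is [1, 2, 3, 12, 13, 15], requiring 3 comparisons. The merge step runs in O(n) time where n is the total number of elements.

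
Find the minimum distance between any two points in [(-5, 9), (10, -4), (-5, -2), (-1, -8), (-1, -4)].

Computing all pairwise distances among 5 points:

d((-5, 9), (10, -4)) = 19.8494
d((-5, 9), (-5, -2)) = 11.0
d((-5, 9), (-1, -8)) = 17.4642
d((-5, 9), (-1, -4)) = 13.6015
d((10, -4), (-5, -2)) = 15.1327
d((10, -4), (-1, -8)) = 11.7047
d((10, -4), (-1, -4)) = 11.0
d((-5, -2), (-1, -8)) = 7.2111
d((-5, -2), (-1, -4)) = 4.4721
d((-1, -8), (-1, -4)) = 4.0 <-- minimum

Closest pair: (-1, -8) and (-1, -4) with distance 4.0

The closest pair is (-1, -8) and (-1, -4) with Euclidean distance 4.0. For 5 points, brute-force pairwise comparison is shown above. For large n, the divide-and-conquer algorithm (sort by x, recurse on halves, check the dividing strip) achieves O(n log n).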